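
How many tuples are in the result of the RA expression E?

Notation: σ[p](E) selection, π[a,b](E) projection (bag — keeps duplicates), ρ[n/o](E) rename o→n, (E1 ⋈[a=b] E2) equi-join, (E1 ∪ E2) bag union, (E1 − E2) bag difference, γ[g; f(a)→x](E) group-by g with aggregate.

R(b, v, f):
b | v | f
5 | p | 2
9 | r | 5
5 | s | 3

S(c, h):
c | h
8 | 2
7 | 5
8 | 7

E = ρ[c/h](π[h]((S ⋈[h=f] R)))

Stepwise |·|:
  S → 3
  R → 3
  (S ⋈[h=f] R) → 2
  π[h]((S ⋈[h=f] R)) → 2
  ρ[c/h](π[h]((S ⋈[h=f] R))) → 2

|E| = 2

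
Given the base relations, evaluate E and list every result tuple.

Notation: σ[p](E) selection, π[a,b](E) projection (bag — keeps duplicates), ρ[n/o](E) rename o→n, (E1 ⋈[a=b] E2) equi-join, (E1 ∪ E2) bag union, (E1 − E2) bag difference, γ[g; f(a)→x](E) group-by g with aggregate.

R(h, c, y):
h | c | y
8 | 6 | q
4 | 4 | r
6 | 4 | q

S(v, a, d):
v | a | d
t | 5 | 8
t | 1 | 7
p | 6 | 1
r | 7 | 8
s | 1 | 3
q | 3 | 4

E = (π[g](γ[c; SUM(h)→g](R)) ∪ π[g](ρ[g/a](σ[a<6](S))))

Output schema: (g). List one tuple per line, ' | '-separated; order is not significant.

Subexpression sizes:
  R → 3
  γ[c; SUM(h)→g](R) → 2
  π[g](γ[c; SUM(h)→g](R)) → 2
  S → 6
  σ[a<6](S) → 4
  ρ[g/a](σ[a<6](S)) → 4
  π[g](ρ[g/a](σ[a<6](S))) → 4
  (π[g](γ[c; SUM(h)→g](R)) ∪ π[g](ρ[g/a](σ[a<6](S)))) → 6

== RESULT ==
g
1
1
3
5
8
10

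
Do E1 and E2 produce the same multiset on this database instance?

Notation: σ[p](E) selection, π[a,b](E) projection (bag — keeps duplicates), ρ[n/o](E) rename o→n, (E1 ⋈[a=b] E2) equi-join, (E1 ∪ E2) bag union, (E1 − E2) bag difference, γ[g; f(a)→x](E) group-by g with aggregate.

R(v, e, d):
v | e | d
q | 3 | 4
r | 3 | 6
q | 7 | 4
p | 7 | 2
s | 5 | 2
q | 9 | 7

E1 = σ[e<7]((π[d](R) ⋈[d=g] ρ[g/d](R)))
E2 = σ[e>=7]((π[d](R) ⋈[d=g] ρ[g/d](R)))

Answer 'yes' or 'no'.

E1 stepwise |·|:
  R → 6
  π[d](R) → 6
  R → 6
  ρ[g/d](R) → 6
  (π[d](R) ⋈[d=g] ρ[g/d](R)) → 10
  σ[e<7]((π[d](R) ⋈[d=g] ρ[g/d](R))) → 5
E2 stepwise |·|:
  R → 6
  π[d](R) → 6
  R → 6
  ρ[g/d](R) → 6
  (π[d](R) ⋈[d=g] ρ[g/d](R)) → 10
  σ[e>=7]((π[d](R) ⋈[d=g] ρ[g/d](R))) → 5

E1 result:
d | v | e | g
2 | s | 5 | 2
2 | s | 5 | 2
4 | q | 3 | 4
4 | q | 3 | 4
6 | r | 3 | 6
E2 result:
d | v | e | g
2 | p | 7 | 2
2 | p | 7 | 2
4 | q | 7 | 4
4 | q | 7 | 4
7 | q | 9 | 7
Witness: (2, 's', 5, 2) appears 2× in E1 but 0× in E2.

no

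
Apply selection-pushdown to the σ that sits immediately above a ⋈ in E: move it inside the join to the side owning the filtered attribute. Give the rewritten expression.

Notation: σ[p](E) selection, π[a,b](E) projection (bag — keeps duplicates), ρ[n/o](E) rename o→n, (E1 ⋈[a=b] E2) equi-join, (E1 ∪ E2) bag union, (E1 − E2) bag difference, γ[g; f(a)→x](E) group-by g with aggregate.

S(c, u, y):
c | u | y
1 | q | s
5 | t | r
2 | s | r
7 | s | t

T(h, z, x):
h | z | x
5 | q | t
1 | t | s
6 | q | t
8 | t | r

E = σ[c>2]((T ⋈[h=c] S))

σ filters on c, owned by the right side.
E' = (T ⋈[h=c] σ[c>2](S))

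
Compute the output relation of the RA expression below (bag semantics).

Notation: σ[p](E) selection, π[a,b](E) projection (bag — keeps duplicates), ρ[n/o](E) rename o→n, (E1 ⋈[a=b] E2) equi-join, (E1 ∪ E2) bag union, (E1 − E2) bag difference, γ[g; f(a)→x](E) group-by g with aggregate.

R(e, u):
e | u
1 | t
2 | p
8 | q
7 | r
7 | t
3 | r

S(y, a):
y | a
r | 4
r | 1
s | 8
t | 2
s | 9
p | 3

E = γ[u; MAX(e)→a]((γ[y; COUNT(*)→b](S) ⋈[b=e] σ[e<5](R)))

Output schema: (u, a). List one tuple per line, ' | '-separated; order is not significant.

Row counts bottom-up:
  S → 6
  γ[y; COUNT(*)→b](S) → 4
  R → 6
  σ[e<5](R) → 3
  (γ[y; COUNT(*)→b](S) ⋈[b=e] σ[e<5](R)) → 4
  γ[u; MAX(e)→a]((γ[y; COUNT(*)→b](S) ⋈[b=e] σ[e<5](R))) → 2

== RESULT ==
u | a
p | 2
t | 1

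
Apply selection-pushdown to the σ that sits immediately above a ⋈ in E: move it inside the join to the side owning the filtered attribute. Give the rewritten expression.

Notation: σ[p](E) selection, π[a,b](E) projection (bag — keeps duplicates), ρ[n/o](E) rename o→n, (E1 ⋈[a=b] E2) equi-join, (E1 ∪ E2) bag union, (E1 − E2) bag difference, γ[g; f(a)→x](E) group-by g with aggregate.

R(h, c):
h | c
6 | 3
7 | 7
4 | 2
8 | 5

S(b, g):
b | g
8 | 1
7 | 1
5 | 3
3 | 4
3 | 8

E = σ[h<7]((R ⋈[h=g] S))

σ filters on h, owned by the left side.
E' = (σ[h<7](R) ⋈[h=g] S)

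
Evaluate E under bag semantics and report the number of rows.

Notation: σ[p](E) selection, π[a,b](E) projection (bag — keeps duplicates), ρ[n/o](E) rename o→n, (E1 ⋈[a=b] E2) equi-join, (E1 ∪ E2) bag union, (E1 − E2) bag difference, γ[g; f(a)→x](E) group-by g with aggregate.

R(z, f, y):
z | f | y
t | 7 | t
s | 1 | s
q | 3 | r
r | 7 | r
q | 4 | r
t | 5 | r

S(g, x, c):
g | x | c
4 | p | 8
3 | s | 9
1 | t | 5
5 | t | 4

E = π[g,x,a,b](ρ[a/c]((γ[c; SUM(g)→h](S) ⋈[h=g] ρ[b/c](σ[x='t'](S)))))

Row counts bottom-up:
  S → 4
  γ[c; SUM(g)→h](S) → 4
  S → 4
  σ[x='t'](S) → 2
  ρ[b/c](σ[x='t'](S)) → 2
  (γ[c; SUM(g)→h](S) ⋈[h=g] ρ[b/c](σ[x='t'](S))) → 2
  ρ[a/c]((γ[c; SUM(g)→h](S) ⋈[h=g] ρ[b/c](σ[x='t'](S)))) → 2
  π[g,x,a,b](ρ[a/c]((γ[c; SUM(g)→h](S) ⋈[h=g] ρ[b/c](σ[x='t'](S))))) → 2

|E| = 2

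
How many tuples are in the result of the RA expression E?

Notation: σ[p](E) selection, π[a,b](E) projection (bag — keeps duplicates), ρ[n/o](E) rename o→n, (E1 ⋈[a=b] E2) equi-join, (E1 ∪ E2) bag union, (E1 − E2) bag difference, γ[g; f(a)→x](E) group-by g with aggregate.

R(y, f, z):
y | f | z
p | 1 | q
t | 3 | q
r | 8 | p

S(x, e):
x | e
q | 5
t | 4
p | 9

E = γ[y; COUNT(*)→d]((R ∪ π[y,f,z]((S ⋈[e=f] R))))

Stepwise |·|:
  R → 3
  S → 3
  R → 3
  (S ⋈[e=f] R) → 0
  π[y,f,z]((S ⋈[e=f] R)) → 0
  (R ∪ π[y,f,z]((S ⋈[e=f] R))) → 3
  γ[y; COUNT(*)→d]((R ∪ π[y,f,z]((S ⋈[e=f] R)))) → 3

|E| = 3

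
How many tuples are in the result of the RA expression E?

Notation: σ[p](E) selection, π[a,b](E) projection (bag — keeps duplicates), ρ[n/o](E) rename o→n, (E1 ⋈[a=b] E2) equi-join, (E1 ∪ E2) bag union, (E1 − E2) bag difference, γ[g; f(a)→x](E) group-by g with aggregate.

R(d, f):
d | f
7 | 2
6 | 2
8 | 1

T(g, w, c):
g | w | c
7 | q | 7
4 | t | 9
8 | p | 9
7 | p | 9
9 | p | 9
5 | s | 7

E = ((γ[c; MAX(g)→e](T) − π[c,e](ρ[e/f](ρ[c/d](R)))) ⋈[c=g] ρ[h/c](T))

Stepwise |·|:
  T → 6
  γ[c; MAX(g)→e](T) → 2
  R → 3
  ρ[c/d](R) → 3
  ρ[e/f](ρ[c/d](R)) → 3
  π[c,e](ρ[e/f](ρ[c/d](R))) → 3
  (γ[c; MAX(g)→e](T) − π[c,e](ρ[e/f](ρ[c/d](R)))) → 2
  T → 6
  ρ[h/c](T) → 6
  ((γ[c; MAX(g)→e](T) − π[c,e](ρ[e/f](ρ[c/d](R)))) ⋈[c=g] ρ[h/c](T)) → 3

|E| = 3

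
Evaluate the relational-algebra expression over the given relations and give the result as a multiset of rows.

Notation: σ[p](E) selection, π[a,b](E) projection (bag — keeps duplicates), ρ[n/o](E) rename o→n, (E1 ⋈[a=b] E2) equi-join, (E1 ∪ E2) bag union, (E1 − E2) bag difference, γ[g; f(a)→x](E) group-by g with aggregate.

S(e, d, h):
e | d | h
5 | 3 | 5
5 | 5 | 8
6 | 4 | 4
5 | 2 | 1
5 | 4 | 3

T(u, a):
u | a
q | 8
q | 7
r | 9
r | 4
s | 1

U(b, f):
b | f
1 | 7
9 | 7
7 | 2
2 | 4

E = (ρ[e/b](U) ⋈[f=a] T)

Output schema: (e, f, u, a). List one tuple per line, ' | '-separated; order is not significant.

Subexpression sizes:
  U → 4
  ρ[e/b](U) → 4
  T → 5
  (ρ[e/b](U) ⋈[f=a] T) → 3

== RESULT ==
e | f | u | a
1 | 7 | q | 7
2 | 4 | r | 4
9 | 7 | q | 7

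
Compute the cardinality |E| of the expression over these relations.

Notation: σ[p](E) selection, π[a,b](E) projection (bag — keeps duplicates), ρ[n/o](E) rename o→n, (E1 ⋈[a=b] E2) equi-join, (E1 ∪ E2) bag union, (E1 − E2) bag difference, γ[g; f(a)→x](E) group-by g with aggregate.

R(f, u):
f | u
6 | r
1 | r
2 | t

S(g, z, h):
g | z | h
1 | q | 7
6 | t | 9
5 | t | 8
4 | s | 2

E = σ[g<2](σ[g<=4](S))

Row counts bottom-up:
  S → 4
  σ[g<=4](S) → 2
  σ[g<2](σ[g<=4](S)) → 1

|E| = 1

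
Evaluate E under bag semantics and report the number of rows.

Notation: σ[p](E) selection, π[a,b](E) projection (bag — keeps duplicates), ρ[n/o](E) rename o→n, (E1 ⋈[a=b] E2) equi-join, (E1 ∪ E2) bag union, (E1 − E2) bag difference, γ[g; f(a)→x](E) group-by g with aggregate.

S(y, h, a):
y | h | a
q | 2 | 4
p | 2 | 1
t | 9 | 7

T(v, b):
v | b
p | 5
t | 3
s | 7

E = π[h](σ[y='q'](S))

Row counts bottom-up:
  S → 3
  σ[y='q'](S) → 1
  π[h](σ[y='q'](S)) → 1

|E| = 1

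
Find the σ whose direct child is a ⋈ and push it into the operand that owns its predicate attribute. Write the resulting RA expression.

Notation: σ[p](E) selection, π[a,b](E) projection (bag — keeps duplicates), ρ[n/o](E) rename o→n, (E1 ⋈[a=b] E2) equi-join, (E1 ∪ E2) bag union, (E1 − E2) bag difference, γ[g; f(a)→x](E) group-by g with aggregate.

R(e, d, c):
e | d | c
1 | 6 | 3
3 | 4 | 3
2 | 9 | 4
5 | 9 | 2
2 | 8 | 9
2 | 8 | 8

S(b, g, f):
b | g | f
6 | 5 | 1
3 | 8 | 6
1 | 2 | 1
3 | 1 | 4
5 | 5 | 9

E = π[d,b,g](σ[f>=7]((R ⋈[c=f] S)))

σ filters on f, owned by the right side.
E' = π[d,b,g]((R ⋈[c=f] σ[f>=7](S)))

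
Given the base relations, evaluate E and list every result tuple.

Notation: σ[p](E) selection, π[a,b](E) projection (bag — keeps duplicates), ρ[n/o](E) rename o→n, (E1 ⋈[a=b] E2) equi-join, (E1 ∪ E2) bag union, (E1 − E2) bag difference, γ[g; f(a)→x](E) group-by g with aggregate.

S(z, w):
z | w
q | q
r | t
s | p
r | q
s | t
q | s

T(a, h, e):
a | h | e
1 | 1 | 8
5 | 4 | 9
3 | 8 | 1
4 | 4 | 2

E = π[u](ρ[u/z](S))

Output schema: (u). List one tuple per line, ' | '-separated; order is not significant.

Subexpression sizes:
  S → 6
  ρ[u/z](S) → 6
  π[u](ρ[u/z](S)) → 6

== RESULT ==
u
q
q
r
r
s
s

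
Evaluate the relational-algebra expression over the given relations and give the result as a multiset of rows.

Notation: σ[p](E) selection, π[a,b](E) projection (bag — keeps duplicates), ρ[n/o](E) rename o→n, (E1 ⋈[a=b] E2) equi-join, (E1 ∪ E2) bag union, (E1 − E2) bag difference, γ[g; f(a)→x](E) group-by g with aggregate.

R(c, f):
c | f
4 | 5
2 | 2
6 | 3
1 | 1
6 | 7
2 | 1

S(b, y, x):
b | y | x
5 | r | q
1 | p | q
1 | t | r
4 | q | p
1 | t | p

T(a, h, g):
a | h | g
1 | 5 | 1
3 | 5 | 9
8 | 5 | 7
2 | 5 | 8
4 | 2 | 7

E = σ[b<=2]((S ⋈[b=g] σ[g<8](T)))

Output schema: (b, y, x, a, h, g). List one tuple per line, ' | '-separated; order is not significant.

Per-node cardinality:
  S → 5
  T → 5
  σ[g<8](T) → 3
  (S ⋈[b=g] σ[g<8](T)) → 3
  σ[b<=2]((S ⋈[b=g] σ[g<8](T))) → 3

== RESULT ==
b | y | x | a | h | g
1 | p | q | 1 | 5 | 1
1 | t | p | 1 | 5 | 1
1 | t | r | 1 | 5 | 1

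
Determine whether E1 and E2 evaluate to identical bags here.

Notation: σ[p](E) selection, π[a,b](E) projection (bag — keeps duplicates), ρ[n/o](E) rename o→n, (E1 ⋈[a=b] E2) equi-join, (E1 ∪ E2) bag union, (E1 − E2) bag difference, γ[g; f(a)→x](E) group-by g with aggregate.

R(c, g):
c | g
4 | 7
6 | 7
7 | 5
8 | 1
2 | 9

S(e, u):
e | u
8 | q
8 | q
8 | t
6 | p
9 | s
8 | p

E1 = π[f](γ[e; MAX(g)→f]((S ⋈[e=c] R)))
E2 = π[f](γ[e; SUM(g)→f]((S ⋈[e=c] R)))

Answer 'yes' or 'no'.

E1 per-node cardinality:
  S → 6
  R → 5
  (S ⋈[e=c] R) → 5
  γ[e; MAX(g)→f]((S ⋈[e=c] R)) → 2
  π[f](γ[e; MAX(g)→f]((S ⋈[e=c] R))) → 2
E2 per-node cardinality:
  S → 6
  R → 5
  (S ⋈[e=c] R) → 5
  γ[e; SUM(g)→f]((S ⋈[e=c] R)) → 2
  π[f](γ[e; SUM(g)→f]((S ⋈[e=c] R))) → 2

E1 result:
f
1
7
E2 result:
f
4
7
Witness: (1,) appears 1× in E1 but 0× in E2.

no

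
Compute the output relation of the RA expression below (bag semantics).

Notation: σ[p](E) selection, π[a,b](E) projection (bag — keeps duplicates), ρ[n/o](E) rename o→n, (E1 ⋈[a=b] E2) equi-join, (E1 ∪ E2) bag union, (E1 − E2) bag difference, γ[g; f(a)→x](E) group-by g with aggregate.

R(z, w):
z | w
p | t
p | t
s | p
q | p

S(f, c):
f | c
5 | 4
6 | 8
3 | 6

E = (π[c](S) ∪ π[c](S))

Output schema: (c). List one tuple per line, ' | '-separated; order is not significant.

Row counts bottom-up:
  S → 3
  π[c](S) → 3
  S → 3
  π[c](S) → 3
  (π[c](S) ∪ π[c](S)) → 6

== RESULT ==
c
4
4
6
6
8
8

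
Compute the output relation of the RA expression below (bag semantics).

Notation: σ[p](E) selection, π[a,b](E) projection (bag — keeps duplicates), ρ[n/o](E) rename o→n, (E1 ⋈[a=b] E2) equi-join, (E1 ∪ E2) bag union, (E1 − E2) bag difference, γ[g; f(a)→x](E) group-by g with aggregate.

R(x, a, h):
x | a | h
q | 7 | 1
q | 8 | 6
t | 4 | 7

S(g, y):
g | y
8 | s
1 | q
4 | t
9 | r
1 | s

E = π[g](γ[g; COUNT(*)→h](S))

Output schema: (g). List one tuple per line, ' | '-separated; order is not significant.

Per-node cardinality:
  S → 5
  γ[g; COUNT(*)→h](S) → 4
  π[g](γ[g; COUNT(*)→h](S)) → 4

== RESULT ==
g
1
4
8
9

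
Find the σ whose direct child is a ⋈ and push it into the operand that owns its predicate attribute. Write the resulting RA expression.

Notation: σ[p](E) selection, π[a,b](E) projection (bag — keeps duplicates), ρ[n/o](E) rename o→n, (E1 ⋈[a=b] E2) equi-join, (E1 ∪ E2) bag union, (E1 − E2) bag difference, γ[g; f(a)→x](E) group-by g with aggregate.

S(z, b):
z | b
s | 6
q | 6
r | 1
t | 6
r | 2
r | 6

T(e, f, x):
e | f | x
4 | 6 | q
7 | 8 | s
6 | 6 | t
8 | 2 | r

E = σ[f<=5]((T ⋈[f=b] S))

σ filters on f, owned by the left side.
E' = (σ[f<=5](T) ⋈[f=b] S)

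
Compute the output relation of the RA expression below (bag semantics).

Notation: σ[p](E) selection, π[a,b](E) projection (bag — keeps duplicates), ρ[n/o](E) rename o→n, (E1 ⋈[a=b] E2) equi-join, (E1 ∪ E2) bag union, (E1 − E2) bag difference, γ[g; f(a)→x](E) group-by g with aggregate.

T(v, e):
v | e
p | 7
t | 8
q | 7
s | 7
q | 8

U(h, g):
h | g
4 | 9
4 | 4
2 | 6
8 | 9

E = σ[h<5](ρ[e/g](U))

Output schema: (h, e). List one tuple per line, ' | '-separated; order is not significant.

Per-node cardinality:
  U → 4
  ρ[e/g](U) → 4
  σ[h<5](ρ[e/g](U)) → 3

== RESULT ==
h | e
2 | 6
4 | 4
4 | 9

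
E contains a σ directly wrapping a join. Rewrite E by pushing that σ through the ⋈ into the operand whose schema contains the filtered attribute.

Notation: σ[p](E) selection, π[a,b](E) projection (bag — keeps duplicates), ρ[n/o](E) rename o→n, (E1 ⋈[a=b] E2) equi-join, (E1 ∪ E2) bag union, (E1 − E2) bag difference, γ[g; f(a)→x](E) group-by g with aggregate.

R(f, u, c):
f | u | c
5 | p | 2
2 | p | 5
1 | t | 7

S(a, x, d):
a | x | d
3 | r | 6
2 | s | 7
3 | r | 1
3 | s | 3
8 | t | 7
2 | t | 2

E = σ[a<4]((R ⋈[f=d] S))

σ filters on a, owned by the right side.
E' = (R ⋈[f=d] σ[a<4](S))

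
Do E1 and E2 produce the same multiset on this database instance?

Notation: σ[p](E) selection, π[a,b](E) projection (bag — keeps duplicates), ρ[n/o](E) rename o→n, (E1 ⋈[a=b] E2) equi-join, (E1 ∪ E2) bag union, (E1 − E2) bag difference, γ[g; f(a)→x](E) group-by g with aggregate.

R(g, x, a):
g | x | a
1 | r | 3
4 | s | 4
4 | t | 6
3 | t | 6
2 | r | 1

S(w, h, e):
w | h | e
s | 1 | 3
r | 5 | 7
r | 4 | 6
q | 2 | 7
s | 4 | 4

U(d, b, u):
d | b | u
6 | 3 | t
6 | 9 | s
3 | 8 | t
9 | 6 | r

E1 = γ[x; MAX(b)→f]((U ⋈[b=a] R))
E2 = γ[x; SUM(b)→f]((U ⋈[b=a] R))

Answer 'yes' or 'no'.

E1 per-node cardinality:
  U → 4
  R → 5
  (U ⋈[b=a] R) → 3
  γ[x; MAX(b)→f]((U ⋈[b=a] R)) → 2
E2 per-node cardinality:
  U → 4
  R → 5
  (U ⋈[b=a] R) → 3
  γ[x; SUM(b)→f]((U ⋈[b=a] R)) → 2

E1 result:
x | f
r | 3
t | 6
E2 result:
x | f
r | 3
t | 12
Witness: ('t', 6) appears 1× in E1 but 0× in E2.

no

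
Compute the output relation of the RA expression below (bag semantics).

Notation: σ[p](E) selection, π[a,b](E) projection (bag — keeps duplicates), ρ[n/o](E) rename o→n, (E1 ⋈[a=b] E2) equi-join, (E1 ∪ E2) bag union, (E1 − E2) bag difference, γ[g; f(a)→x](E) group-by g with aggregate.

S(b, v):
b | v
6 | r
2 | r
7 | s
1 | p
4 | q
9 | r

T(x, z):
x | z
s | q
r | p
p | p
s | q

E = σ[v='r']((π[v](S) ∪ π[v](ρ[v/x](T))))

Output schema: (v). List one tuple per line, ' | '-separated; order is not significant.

Subexpression sizes:
  S → 6
  π[v](S) → 6
  T → 4
  ρ[v/x](T) → 4
  π[v](ρ[v/x](T)) → 4
  (π[v](S) ∪ π[v](ρ[v/x](T))) → 10
  σ[v='r']((π[v](S) ∪ π[v](ρ[v/x](T)))) → 4

== RESULT ==
v
r
r
r
r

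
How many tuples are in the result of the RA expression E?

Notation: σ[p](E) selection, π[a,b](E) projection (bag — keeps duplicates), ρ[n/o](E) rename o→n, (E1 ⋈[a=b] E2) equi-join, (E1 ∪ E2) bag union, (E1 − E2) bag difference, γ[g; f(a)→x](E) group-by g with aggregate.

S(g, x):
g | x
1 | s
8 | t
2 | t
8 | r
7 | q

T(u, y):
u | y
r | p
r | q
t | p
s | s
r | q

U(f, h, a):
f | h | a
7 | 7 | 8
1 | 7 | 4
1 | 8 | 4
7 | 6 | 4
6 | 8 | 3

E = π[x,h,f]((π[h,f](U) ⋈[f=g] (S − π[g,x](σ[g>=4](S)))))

Row counts bottom-up:
  U → 5
  π[h,f](U) → 5
  S → 5
  S → 5
  σ[g>=4](S) → 3
  π[g,x](σ[g>=4](S)) → 3
  (S − π[g,x](σ[g>=4](S))) → 2
  (π[h,f](U) ⋈[f=g] (S − π[g,x](σ[g>=4](S)))) → 2
  π[x,h,f]((π[h,f](U) ⋈[f=g] (S − π[g,x](σ[g>=4](S))))) → 2

|E| = 2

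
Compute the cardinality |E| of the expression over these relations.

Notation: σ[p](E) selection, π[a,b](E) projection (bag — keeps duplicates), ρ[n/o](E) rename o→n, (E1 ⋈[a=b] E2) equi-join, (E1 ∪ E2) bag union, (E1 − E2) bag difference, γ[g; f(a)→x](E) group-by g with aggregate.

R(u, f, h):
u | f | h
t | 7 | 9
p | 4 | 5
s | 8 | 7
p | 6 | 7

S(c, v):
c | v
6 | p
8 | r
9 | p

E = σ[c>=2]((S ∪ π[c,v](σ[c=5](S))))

Stepwise |·|:
  S → 3
  S → 3
  σ[c=5](S) → 0
  π[c,v](σ[c=5](S)) → 0
  (S ∪ π[c,v](σ[c=5](S))) → 3
  σ[c>=2]((S ∪ π[c,v](σ[c=5](S)))) → 3

|E| = 3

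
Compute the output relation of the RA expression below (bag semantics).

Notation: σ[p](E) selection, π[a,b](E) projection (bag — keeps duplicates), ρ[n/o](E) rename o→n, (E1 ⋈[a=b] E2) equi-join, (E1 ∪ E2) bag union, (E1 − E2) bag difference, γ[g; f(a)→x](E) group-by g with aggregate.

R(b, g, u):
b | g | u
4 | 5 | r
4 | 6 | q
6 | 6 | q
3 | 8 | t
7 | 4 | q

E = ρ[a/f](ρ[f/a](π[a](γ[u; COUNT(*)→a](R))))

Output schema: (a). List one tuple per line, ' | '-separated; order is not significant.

Subexpression sizes:
  R → 5
  γ[u; COUNT(*)→a](R) → 3
  π[a](γ[u; COUNT(*)→a](R)) → 3
  ρ[f/a](π[a](γ[u; COUNT(*)→a](R))) → 3
  ρ[a/f](ρ[f/a](π[a](γ[u; COUNT(*)→a](R)))) → 3

== RESULT ==
a
1
1
3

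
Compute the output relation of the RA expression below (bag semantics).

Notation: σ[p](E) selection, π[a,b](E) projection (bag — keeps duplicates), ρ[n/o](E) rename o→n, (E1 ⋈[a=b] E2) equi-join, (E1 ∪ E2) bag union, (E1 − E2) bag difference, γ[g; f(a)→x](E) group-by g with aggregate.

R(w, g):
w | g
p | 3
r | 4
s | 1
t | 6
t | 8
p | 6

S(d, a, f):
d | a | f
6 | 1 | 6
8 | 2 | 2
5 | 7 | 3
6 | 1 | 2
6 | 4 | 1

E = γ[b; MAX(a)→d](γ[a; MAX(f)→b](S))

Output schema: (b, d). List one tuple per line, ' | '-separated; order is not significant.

Stepwise |·|:
  S → 5
  γ[a; MAX(f)→b](S) → 4
  γ[b; MAX(a)→d](γ[a; MAX(f)→b](S)) → 4

== RESULT ==
b | d
1 | 4
2 | 2
3 | 7
6 | 1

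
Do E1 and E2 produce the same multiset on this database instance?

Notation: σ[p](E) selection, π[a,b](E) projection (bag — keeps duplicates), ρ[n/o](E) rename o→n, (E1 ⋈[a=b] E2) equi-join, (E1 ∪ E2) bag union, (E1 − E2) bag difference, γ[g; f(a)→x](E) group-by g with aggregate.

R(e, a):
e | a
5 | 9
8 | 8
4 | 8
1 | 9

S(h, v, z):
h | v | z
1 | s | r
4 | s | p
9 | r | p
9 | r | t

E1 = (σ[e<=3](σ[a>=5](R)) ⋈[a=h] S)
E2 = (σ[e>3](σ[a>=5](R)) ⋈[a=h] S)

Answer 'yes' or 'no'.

E1 stepwise |·|:
  R → 4
  σ[a>=5](R) → 4
  σ[e<=3](σ[a>=5](R)) → 1
  S → 4
  (σ[e<=3](σ[a>=5](R)) ⋈[a=h] S) → 2
E2 stepwise |·|:
  R → 4
  σ[a>=5](R) → 4
  σ[e>3](σ[a>=5](R)) → 3
  S → 4
  (σ[e>3](σ[a>=5](R)) ⋈[a=h] S) → 2

E1 result:
e | a | h | v | z
1 | 9 | 9 | r | p
1 | 9 | 9 | r | t
E2 result:
e | a | h | v | z
5 | 9 | 9 | r | p
5 | 9 | 9 | r | t
Witness: (1, 9, 9, 'r', 'p') appears 1× in E1 but 0× in E2.

no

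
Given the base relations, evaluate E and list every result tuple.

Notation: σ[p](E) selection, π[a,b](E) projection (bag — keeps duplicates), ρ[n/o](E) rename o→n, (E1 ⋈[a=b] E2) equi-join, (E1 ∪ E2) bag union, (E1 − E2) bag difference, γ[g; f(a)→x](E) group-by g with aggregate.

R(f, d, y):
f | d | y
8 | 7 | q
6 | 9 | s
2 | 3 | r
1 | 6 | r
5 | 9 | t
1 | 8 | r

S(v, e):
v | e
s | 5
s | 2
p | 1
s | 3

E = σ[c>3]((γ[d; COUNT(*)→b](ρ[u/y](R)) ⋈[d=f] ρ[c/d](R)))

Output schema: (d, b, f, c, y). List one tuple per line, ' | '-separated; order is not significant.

Per-node cardinality:
  R → 6
  ρ[u/y](R) → 6
  γ[d; COUNT(*)→b](ρ[u/y](R)) → 5
  R → 6
  ρ[c/d](R) → 6
  (γ[d; COUNT(*)→b](ρ[u/y](R)) ⋈[d=f] ρ[c/d](R)) → 2
  σ[c>3]((γ[d; COUNT(*)→b](ρ[u/y](R)) ⋈[d=f] ρ[c/d](R))) → 2

== RESULT ==
d | b | f | c | y
6 | 1 | 6 | 9 | s
8 | 1 | 8 | 7 | q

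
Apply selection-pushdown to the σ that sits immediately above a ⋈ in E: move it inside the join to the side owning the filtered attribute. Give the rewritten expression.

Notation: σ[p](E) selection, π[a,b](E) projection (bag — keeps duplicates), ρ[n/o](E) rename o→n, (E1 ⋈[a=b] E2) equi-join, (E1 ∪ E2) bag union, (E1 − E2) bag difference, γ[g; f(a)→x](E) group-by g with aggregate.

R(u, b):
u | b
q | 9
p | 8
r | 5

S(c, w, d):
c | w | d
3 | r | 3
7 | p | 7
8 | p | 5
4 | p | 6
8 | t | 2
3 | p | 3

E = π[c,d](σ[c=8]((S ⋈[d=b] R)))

σ filters on c, owned by the left side.
E' = π[c,d]((σ[c=8](S) ⋈[d=b] R))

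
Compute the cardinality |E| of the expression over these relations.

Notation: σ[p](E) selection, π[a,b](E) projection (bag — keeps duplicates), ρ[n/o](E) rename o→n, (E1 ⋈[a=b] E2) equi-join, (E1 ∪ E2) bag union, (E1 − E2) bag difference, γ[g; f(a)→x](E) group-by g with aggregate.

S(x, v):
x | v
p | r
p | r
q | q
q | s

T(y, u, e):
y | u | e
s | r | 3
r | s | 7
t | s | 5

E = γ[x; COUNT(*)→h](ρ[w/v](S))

Subexpression sizes:
  S → 4
  ρ[w/v](S) → 4
  γ[x; COUNT(*)→h](ρ[w/v](S)) → 2

|E| = 2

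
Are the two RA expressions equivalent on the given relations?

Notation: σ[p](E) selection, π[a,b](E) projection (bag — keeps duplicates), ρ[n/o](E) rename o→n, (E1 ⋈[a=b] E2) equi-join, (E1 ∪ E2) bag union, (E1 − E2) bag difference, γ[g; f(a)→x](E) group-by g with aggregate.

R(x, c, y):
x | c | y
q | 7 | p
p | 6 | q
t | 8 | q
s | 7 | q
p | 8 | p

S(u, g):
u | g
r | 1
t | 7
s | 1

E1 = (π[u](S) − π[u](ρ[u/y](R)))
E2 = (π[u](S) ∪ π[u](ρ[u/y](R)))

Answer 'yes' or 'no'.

E1 row counts bottom-up:
  S → 3
  π[u](S) → 3
  R → 5
  ρ[u/y](R) → 5
  π[u](ρ[u/y](R)) → 5
  (π[u](S) − π[u](ρ[u/y](R))) → 3
E2 row counts bottom-up:
  S → 3
  π[u](S) → 3
  R → 5
  ρ[u/y](R) → 5
  π[u](ρ[u/y](R)) → 5
  (π[u](S) ∪ π[u](ρ[u/y](R))) → 8

E1 result:
u
r
s
t
E2 result:
u
p
p
q
q
q
r
s
t
Witness: ('q',) appears 0× in E1 but 3× in E2.

no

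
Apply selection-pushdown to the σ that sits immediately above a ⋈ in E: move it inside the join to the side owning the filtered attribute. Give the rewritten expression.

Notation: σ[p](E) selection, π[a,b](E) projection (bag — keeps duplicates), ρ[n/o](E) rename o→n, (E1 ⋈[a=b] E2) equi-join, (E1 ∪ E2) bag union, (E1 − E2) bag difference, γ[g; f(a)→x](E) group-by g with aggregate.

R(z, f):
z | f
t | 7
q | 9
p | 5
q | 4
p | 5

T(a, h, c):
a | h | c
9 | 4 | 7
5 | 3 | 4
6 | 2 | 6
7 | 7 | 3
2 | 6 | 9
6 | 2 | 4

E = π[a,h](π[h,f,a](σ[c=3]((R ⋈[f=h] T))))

σ filters on c, owned by the right side.
E' = π[a,h](π[h,f,a]((R ⋈[f=h] σ[c=3](T))))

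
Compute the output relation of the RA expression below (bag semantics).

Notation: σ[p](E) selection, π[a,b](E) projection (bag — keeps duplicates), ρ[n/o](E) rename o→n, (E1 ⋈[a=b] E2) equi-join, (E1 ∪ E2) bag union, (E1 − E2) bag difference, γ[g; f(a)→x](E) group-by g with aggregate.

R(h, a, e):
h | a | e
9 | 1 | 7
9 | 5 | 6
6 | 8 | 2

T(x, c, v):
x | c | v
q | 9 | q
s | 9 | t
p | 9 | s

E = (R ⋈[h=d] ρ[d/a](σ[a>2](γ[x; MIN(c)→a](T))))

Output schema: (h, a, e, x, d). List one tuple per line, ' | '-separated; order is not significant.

Row counts bottom-up:
  R → 3
  T → 3
  γ[x; MIN(c)→a](T) → 3
  σ[a>2](γ[x; MIN(c)→a](T)) → 3
  ρ[d/a](σ[a>2](γ[x; MIN(c)→a](T))) → 3
  (R ⋈[h=d] ρ[d/a](σ[a>2](γ[x; MIN(c)→a](T)))) → 6

== RESULT ==
h | a | e | x | d
9 | 1 | 7 | p | 9
9 | 1 | 7 | q | 9
9 | 1 | 7 | s | 9
9 | 5 | 6 | p | 9
9 | 5 | 6 | q | 9
9 | 5 | 6 | s | 9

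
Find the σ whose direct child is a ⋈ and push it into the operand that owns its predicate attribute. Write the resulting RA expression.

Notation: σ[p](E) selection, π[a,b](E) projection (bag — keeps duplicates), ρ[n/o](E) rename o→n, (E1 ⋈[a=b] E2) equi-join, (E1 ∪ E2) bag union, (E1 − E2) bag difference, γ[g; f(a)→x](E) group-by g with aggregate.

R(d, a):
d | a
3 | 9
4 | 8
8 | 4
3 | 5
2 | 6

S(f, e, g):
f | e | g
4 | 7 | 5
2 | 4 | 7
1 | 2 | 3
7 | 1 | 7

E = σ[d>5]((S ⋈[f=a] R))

σ filters on d, owned by the right side.
E' = (S ⋈[f=a] σ[d>5](R))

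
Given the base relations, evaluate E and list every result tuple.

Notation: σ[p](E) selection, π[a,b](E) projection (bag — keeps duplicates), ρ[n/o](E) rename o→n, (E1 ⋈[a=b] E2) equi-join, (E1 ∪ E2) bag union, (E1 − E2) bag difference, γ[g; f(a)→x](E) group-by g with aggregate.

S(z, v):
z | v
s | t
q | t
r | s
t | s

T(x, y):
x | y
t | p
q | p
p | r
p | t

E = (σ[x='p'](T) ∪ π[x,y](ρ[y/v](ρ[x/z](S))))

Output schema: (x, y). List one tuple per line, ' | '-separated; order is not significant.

Subexpression sizes:
  T → 4
  σ[x='p'](T) → 2
  S → 4
  ρ[x/z](S) → 4
  ρ[y/v](ρ[x/z](S)) → 4
  π[x,y](ρ[y/v](ρ[x/z](S))) → 4
  (σ[x='p'](T) ∪ π[x,y](ρ[y/v](ρ[x/z](S)))) → 6

== RESULT ==
x | y
p | r
p | t
q | t
r | s
s | t
t | s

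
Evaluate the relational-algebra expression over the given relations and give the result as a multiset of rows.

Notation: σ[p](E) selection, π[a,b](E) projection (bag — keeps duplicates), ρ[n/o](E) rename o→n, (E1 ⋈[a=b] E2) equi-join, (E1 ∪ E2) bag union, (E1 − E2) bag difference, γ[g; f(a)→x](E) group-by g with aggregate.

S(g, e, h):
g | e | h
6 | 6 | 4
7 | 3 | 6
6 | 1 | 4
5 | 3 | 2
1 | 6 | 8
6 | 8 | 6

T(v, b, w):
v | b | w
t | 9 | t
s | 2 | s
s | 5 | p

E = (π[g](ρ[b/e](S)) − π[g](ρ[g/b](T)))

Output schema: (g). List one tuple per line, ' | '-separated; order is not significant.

Row counts bottom-up:
  S → 6
  ρ[b/e](S) → 6
  π[g](ρ[b/e](S)) → 6
  T → 3
  ρ[g/b](T) → 3
  π[g](ρ[g/b](T)) → 3
  (π[g](ρ[b/e](S)) − π[g](ρ[g/b](T))) → 5

== RESULT ==
g
1
6
6
6
7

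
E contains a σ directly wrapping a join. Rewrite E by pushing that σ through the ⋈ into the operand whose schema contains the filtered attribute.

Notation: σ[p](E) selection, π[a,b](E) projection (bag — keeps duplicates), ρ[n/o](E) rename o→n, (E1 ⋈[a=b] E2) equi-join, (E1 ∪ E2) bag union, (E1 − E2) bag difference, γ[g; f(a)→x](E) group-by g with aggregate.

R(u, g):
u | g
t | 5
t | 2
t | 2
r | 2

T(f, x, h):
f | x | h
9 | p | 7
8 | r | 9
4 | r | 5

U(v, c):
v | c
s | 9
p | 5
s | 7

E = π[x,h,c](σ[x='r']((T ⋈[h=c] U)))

σ filters on x, owned by the left side.
E' = π[x,h,c]((σ[x='r'](T) ⋈[h=c] U))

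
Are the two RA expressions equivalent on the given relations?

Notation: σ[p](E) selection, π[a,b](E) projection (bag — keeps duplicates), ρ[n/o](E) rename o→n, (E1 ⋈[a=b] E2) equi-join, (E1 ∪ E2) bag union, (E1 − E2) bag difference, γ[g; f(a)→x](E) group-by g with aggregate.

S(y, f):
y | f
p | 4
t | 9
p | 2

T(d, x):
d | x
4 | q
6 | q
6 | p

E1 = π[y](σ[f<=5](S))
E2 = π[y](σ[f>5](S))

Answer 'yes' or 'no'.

E1 stepwise |·|:
  S → 3
  σ[f<=5](S) → 2
  π[y](σ[f<=5](S)) → 2
E2 stepwise |·|:
  S → 3
  σ[f>5](S) → 1
  π[y](σ[f>5](S)) → 1

E1 result:
y
p
p
E2 result:
y
t
Witness: ('p',) appears 2× in E1 but 0× in E2.

no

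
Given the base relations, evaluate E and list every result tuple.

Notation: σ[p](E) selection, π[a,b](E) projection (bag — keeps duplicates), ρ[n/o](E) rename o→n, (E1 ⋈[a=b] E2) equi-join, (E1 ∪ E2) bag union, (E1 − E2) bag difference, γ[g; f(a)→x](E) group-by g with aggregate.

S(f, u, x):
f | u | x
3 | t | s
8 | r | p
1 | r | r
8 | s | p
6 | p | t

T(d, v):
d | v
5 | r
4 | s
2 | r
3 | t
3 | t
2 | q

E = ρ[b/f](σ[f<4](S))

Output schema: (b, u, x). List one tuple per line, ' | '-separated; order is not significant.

Per-node cardinality:
  S → 5
  σ[f<4](S) → 2
  ρ[b/f](σ[f<4](S)) → 2

== RESULT ==
b | u | x
1 | r | r
3 | t | s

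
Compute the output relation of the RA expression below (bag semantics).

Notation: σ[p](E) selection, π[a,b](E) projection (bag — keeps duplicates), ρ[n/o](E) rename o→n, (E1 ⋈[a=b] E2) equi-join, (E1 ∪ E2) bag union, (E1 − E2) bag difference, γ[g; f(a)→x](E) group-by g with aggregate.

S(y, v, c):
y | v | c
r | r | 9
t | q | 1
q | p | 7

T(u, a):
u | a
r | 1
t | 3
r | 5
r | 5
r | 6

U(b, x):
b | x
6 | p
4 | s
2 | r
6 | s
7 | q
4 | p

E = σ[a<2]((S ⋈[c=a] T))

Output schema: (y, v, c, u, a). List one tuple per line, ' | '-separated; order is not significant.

Subexpression sizes:
  S → 3
  T → 5
  (S ⋈[c=a] T) → 1
  σ[a<2]((S ⋈[c=a] T)) → 1

== RESULT ==
y | v | c | u | a
t | q | 1 | r | 1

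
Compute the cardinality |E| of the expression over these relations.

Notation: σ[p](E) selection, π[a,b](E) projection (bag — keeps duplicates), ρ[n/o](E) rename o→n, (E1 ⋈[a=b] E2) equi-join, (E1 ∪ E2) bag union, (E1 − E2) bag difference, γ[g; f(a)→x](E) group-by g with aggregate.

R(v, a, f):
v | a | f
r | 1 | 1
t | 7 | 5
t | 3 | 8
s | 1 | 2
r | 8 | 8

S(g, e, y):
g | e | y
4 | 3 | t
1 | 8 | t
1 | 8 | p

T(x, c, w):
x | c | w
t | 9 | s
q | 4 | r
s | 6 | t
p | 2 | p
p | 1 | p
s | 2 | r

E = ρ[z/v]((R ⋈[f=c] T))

Stepwise |·|:
  R → 5
  T → 6
  (R ⋈[f=c] T) → 3
  ρ[z/v]((R ⋈[f=c] T)) → 3

|E| = 3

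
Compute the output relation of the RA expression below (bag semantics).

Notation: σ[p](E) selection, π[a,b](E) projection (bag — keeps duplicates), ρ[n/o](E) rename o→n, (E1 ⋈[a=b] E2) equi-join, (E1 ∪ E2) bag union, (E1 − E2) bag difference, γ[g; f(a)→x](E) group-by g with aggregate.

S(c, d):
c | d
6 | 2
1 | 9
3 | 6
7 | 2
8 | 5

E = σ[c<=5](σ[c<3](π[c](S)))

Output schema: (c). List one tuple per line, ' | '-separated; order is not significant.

Subexpression sizes:
  S → 5
  π[c](S) → 5
  σ[c<3](π[c](S)) → 1
  σ[c<=5](σ[c<3](π[c](S))) → 1

== RESULT ==
c
1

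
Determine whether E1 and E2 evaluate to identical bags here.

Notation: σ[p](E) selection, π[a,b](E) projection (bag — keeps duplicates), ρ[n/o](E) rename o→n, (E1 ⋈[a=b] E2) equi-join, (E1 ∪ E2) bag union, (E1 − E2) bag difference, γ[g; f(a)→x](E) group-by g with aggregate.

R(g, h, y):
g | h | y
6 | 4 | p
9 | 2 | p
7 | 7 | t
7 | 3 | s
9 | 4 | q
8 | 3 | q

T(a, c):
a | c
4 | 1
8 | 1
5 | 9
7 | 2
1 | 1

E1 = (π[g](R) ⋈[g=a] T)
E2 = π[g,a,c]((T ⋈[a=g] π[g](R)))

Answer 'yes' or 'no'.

E1 stepwise |·|:
  R → 6
  π[g](R) → 6
  T → 5
  (π[g](R) ⋈[g=a] T) → 3
E2 stepwise |·|:
  T → 5
  R → 6
  π[g](R) → 6
  (T ⋈[a=g] π[g](R)) → 3
  π[g,a,c]((T ⋈[a=g] π[g](R))) → 3

E1 and E2 produce the same multiset:
g | a | c
7 | 7 | 2
7 | 7 | 2
8 | 8 | 1

yes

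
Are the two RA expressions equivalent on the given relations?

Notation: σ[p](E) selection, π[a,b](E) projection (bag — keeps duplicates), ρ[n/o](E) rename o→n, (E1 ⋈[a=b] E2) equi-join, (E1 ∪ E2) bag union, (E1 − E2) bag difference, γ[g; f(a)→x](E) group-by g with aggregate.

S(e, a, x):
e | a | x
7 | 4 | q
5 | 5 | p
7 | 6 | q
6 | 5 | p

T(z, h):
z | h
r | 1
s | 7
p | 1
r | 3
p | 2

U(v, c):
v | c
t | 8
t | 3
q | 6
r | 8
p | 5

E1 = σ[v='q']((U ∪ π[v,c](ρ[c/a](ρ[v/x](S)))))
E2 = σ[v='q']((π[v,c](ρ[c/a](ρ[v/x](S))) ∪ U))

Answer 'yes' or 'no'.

E1 row counts bottom-up:
  U → 5
  S → 4
  ρ[v/x](S) → 4
  ρ[c/a](ρ[v/x](S)) → 4
  π[v,c](ρ[c/a](ρ[v/x](S))) → 4
  (U ∪ π[v,c](ρ[c/a](ρ[v/x](S)))) → 9
  σ[v='q']((U ∪ π[v,c](ρ[c/a](ρ[v/x](S))))) → 3
E2 row counts bottom-up:
  S → 4
  ρ[v/x](S) → 4
  ρ[c/a](ρ[v/x](S)) → 4
  π[v,c](ρ[c/a](ρ[v/x](S))) → 4
  U → 5
  (π[v,c](ρ[c/a](ρ[v/x](S))) ∪ U) → 9
  σ[v='q']((π[v,c](ρ[c/a](ρ[v/x](S))) ∪ U)) → 3

E1 and E2 produce the same multiset:
v | c
q | 4
q | 6
q | 6

yes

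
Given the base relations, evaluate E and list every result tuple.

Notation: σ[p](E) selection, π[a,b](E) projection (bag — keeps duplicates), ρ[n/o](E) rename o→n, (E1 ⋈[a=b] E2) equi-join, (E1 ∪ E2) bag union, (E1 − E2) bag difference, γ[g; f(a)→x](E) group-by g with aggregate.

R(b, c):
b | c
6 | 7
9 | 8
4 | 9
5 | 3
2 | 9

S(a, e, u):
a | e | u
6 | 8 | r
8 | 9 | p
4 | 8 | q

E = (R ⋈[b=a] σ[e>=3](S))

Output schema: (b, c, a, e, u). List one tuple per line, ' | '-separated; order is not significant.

Subexpression sizes:
  R → 5
  S → 3
  σ[e>=3](S) → 3
  (R ⋈[b=a] σ[e>=3](S)) → 2

== RESULT ==
b | c | a | e | u
4 | 9 | 4 | 8 | q
6 | 7 | 6 | 8 | r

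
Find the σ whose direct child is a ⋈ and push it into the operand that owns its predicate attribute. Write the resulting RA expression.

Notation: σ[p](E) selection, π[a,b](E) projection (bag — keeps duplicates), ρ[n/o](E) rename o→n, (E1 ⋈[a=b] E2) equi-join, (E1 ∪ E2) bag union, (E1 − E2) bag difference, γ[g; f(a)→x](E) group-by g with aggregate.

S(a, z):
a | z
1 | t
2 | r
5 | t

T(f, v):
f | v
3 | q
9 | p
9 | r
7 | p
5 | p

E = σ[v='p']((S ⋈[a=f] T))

σ filters on v, owned by the right side.
E' = (S ⋈[a=f] σ[v='p'](T))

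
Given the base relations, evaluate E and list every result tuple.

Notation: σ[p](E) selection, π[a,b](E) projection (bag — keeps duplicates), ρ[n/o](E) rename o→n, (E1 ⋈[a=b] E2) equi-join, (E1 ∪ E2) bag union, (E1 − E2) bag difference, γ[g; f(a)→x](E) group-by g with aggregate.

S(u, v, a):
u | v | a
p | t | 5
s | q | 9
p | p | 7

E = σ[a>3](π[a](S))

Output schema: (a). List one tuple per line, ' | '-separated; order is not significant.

Row counts bottom-up:
  S → 3
  π[a](S) → 3
  σ[a>3](π[a](S)) → 3

== RESULT ==
a
5
7
9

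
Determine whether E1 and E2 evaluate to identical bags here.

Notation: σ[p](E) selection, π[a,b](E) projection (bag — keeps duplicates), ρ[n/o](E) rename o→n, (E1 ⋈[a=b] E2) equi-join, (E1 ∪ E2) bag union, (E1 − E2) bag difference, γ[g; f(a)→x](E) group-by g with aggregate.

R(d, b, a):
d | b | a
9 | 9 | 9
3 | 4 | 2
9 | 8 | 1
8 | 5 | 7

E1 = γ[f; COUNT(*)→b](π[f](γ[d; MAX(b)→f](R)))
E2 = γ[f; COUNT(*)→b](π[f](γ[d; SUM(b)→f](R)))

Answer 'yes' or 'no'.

E1 stepwise |·|:
  R → 4
  γ[d; MAX(b)→f](R) → 3
  π[f](γ[d; MAX(b)→f](R)) → 3
  γ[f; COUNT(*)→b](π[f](γ[d; MAX(b)→f](R))) → 3
E2 stepwise |·|:
  R → 4
  γ[d; SUM(b)→f](R) → 3
  π[f](γ[d; SUM(b)→f](R)) → 3
  γ[f; COUNT(*)→b](π[f](γ[d; SUM(b)→f](R))) → 3

E1 result:
f | b
4 | 1
5 | 1
9 | 1
E2 result:
f | b
4 | 1
5 | 1
17 | 1
Witness: (17, 1) appears 0× in E1 but 1× in E2.

no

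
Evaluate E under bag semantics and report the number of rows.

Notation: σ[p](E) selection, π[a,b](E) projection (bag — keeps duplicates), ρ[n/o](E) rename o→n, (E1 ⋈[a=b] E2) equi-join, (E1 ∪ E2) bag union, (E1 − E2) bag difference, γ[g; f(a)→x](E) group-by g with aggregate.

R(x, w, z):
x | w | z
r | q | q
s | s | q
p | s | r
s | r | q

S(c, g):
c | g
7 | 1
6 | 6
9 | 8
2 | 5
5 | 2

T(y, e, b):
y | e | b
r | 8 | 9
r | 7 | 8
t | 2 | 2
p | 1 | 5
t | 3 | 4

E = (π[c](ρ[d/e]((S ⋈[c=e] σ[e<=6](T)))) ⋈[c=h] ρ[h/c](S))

Stepwise |·|:
  S → 5
  T → 5
  σ[e<=6](T) → 3
  (S ⋈[c=e] σ[e<=6](T)) → 1
  ρ[d/e]((S ⋈[c=e] σ[e<=6](T))) → 1
  π[c](ρ[d/e]((S ⋈[c=e] σ[e<=6](T)))) → 1
  S → 5
  ρ[h/c](S) → 5
  (π[c](ρ[d/e]((S ⋈[c=e] σ[e<=6](T)))) ⋈[c=h] ρ[h/c](S)) → 1

|E| = 1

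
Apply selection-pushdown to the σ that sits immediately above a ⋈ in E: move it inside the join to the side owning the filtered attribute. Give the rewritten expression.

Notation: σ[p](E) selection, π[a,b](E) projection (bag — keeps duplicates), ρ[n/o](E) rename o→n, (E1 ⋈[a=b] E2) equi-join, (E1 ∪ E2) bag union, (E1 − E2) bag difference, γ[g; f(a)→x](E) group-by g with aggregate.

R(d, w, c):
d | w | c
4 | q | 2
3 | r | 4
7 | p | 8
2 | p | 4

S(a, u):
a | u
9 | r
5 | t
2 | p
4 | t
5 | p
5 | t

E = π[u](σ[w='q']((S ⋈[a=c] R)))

σ filters on w, owned by the right side.
E' = π[u]((S ⋈[a=c] σ[w='q'](R)))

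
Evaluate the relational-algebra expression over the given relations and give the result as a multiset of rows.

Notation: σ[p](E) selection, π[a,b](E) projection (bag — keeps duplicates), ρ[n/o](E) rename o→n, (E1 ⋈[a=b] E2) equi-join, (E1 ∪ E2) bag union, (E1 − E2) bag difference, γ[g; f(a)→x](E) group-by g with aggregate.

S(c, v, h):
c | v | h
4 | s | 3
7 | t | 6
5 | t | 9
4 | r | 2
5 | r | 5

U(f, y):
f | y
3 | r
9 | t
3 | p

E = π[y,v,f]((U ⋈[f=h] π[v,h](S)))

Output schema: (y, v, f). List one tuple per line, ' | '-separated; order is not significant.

Subexpression sizes:
  U → 3
  S → 5
  π[v,h](S) → 5
  (U ⋈[f=h] π[v,h](S)) → 3
  π[y,v,f]((U ⋈[f=h] π[v,h](S))) → 3

== RESULT ==
y | v | f
p | s | 3
r | s | 3
t | t | 9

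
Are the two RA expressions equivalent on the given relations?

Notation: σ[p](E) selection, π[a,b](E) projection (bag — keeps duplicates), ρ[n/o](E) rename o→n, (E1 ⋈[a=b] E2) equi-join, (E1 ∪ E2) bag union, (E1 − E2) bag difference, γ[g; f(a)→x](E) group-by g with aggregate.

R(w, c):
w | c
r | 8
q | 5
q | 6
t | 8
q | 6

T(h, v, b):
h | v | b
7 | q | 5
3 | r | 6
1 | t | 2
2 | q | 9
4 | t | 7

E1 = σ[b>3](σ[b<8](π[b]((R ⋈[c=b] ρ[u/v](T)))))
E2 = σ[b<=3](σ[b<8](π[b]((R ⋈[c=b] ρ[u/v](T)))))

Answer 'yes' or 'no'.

E1 subexpression sizes:
  R → 5
  T → 5
  ρ[u/v](T) → 5
  (R ⋈[c=b] ρ[u/v](T)) → 3
  π[b]((R ⋈[c=b] ρ[u/v](T))) → 3
  σ[b<8](π[b]((R ⋈[c=b] ρ[u/v](T)))) → 3
  σ[b>3](σ[b<8](π[b]((R ⋈[c=b] ρ[u/v](T))))) → 3
E2 subexpression sizes:
  R → 5
  T → 5
  ρ[u/v](T) → 5
  (R ⋈[c=b] ρ[u/v](T)) → 3
  π[b]((R ⋈[c=b] ρ[u/v](T))) → 3
  σ[b<8](π[b]((R ⋈[c=b] ρ[u/v](T)))) → 3
  σ[b<=3](σ[b<8](π[b]((R ⋈[c=b] ρ[u/v](T))))) → 0

E1 result:
b
5
6
6
E2 result:
b
(0 rows)
Witness: (6,) appears 2× in E1 but 0× in E2.

no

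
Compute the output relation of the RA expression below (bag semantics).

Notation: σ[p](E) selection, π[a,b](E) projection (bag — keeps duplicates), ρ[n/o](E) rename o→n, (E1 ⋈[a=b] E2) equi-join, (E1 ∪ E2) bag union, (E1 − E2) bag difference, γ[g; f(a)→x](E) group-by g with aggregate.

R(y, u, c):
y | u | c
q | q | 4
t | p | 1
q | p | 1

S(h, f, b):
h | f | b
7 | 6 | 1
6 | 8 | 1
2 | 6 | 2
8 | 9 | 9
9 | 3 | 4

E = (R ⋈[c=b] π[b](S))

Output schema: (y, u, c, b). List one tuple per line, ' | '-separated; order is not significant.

Subexpression sizes:
  R → 3
  S → 5
  π[b](S) → 5
  (R ⋈[c=b] π[b](S)) → 5

== RESULT ==
y | u | c | b
q | p | 1 | 1
q | p | 1 | 1
q | q | 4 | 4
t | p | 1 | 1
t | p | 1 | 1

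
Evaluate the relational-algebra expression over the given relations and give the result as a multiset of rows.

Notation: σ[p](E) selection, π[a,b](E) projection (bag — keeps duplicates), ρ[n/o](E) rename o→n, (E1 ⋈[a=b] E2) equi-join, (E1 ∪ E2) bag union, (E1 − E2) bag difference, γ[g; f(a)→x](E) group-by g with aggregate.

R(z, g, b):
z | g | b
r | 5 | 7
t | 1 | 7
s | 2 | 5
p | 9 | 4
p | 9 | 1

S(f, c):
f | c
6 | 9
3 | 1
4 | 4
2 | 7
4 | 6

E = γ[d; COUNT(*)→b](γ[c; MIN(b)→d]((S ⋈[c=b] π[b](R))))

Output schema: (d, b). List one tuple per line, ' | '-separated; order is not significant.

Per-node cardinality:
  S → 5
  R → 5
  π[b](R) → 5
  (S ⋈[c=b] π[b](R)) → 4
  γ[c; MIN(b)→d]((S ⋈[c=b] π[b](R))) → 3
  γ[d; COUNT(*)→b](γ[c; MIN(b)→d]((S ⋈[c=b] π[b](R)))) → 3

== RESULT ==
d | b
1 | 1
4 | 1
7 | 1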